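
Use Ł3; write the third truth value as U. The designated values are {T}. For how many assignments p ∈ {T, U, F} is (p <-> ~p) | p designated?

p=T: T ✓
p=U: T ✓
p=F: F ·

2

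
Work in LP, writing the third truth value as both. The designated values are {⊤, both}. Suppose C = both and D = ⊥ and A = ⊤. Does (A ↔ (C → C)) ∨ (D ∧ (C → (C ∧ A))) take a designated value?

C → C = both → both = both  [¬both ∨ both]
A ↔ (C → C) = ⊤ ↔ both = both
C ∧ A = both ∧ ⊤ = both
C → (C ∧ A) = both → both = both
D ∧ (C → (C ∧ A)) = ⊥ ∧ both = ⊥
(A ↔ (C → C)) ∨ (D ∧ (C → (C ∧ A))) = both ∨ ⊥ = both
both ∈ {⊤, both}.

Yes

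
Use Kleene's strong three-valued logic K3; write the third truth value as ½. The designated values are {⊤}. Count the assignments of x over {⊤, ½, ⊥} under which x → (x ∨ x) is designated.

2

x=⊤: ⊤ ✓
x=½: ½ ·
x=⊥: ⊤ ✓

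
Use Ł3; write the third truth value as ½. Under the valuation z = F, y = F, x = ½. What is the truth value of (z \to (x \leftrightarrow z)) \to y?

F

x \leftrightarrow z = ½ \leftrightarrow F = ½
z \to (x \leftrightarrow z) = F \to ½ = T
(z \to (x \leftrightarrow z)) \to y = T \to F = F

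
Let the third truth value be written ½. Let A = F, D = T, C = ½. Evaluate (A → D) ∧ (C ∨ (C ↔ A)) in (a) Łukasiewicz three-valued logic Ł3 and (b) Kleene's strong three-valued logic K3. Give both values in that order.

In Łukasiewicz three-valued logic Ł3: A → D = F → T = T
C ↔ A = ½ ↔ F = ½
C ∨ (C ↔ A) = ½ ∨ ½ = ½
(A → D) ∧ (C ∨ (C ↔ A)) = T ∧ ½ = ½
In Kleene's strong three-valued logic K3: A → D = F → T = T
C ↔ A = ½ ↔ F = ½
C ∨ (C ↔ A) = ½ ∨ ½ = ½
(A → D) ∧ (C ∨ (C ↔ A)) = T ∧ ½ = ½

½; ½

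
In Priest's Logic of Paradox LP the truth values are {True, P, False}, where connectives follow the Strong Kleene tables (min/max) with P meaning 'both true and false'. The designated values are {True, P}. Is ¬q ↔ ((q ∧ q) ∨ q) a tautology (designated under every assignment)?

Countermodel: q=True gives False, which is not designated.

No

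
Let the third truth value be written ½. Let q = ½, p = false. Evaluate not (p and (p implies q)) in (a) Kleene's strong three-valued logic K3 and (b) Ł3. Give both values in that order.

In Kleene's strong three-valued logic K3: p implies q = false implies ½ = true  [not false or ½]
p and (p implies q) = false and true = false
not (p and (p implies q)) = not false = true
In Ł3: p implies q = false implies ½ = true
p and (p implies q) = false and true = false
not (p and (p implies q)) = not false = true

true; true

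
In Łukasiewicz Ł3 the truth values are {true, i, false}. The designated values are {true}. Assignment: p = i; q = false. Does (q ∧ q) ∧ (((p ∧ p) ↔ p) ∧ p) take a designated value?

No

q ∧ q = false ∧ false = false
p ∧ p = i ∧ i = i
(p ∧ p) ↔ p = i ↔ i = true  [1 − |½−½|]
((p ∧ p) ↔ p) ∧ p = true ∧ i = i
(q ∧ q) ∧ (((p ∧ p) ↔ p) ∧ p) = false ∧ i = false
false ∉ {true}.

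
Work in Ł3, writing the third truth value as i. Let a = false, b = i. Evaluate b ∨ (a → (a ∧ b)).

a ∧ b = false ∧ i = false
a → (a ∧ b) = false → false = true
b ∨ (a → (a ∧ b)) = i ∨ true = true

true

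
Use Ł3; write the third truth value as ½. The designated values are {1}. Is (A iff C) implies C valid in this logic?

No

Countermodel: A=½, C=½ gives ½, which is not designated.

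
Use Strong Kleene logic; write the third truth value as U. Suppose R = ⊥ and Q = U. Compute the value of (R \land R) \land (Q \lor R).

R \land R = ⊥ \land ⊥ = ⊥
Q \lor R = U \lor ⊥ = U
(R \land R) \land (Q \lor R) = ⊥ \land U = ⊥

⊥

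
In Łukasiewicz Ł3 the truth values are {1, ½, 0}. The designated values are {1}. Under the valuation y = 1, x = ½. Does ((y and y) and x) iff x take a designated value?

Yes

y and y = 1 and 1 = 1
(y and y) and x = 1 and ½ = ½
((y and y) and x) iff x = ½ iff ½ = 1  [1 − |½−½|]
1 ∈ {1}.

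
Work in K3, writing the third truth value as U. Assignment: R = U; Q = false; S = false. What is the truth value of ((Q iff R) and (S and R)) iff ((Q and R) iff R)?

U

Q iff R = false iff U = U
S and R = false and U = false
(Q iff R) and (S and R) = U and false = false
Q and R = false and U = false
(Q and R) iff R = false iff U = U
((Q iff R) and (S and R)) iff ((Q and R) iff R) = false iff U = U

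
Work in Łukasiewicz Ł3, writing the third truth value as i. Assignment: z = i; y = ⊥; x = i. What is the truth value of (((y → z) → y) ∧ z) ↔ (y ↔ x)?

i

y → z = ⊥ → i = ⊤
(y → z) → y = ⊤ → ⊥ = ⊥
((y → z) → y) ∧ z = ⊥ ∧ i = ⊥
y ↔ x = ⊥ ↔ i = i
(((y → z) → y) ∧ z) ↔ (y ↔ x) = ⊥ ↔ i = i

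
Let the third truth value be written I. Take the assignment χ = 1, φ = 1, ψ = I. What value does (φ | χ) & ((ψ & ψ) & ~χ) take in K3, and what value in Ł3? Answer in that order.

0; 0

In K3: φ | χ = 1 | 1 = 1
ψ & ψ = I & I = I
~χ = ~1 = 0
(ψ & ψ) & ~χ = I & 0 = 0
(φ | χ) & ((ψ & ψ) & ~χ) = 1 & 0 = 0
In Ł3: φ | χ = 1 | 1 = 1
ψ & ψ = I & I = I
~χ = ~1 = 0
(ψ & ψ) & ~χ = I & 0 = 0
(φ | χ) & ((ψ & ψ) & ~χ) = 1 & 0 = 0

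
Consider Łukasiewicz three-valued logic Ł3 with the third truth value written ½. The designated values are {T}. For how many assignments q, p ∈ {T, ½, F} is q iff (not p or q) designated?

Of the 9 assignments, 6 give a value in {T}.

6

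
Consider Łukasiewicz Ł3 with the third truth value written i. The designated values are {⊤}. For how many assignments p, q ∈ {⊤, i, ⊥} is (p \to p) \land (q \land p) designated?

1

Designated under: (p=⊤, q=⊤).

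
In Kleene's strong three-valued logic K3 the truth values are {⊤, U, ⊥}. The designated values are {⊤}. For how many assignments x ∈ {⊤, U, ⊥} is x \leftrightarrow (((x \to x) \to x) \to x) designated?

x=⊤: ⊤ ✓
x=U: U ·
x=⊥: ⊥ ·

1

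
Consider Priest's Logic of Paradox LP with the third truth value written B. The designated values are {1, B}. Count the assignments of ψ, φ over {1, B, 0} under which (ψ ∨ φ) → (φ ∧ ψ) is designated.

Of the 9 assignments, 7 give a value in {1, B}.

7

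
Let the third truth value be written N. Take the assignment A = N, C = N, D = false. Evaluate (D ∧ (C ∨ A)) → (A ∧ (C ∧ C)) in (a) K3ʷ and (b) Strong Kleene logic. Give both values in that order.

In K3ʷ: C ∨ A = N ∨ N = N
D ∧ (C ∨ A) = false ∧ N = N
C ∧ C = N ∧ N = N
A ∧ (C ∧ C) = N ∧ N = N
(D ∧ (C ∨ A)) → (A ∧ (C ∧ C)) = N → N = N  [any arg is the third value ⇒ result is the third value]
In Strong Kleene logic: C ∨ A = N ∨ N = N
D ∧ (C ∨ A) = false ∧ N = false
C ∧ C = N ∧ N = N
A ∧ (C ∧ C) = N ∧ N = N
(D ∧ (C ∨ A)) → (A ∧ (C ∧ C)) = false → N = true
They differ because K3ʷ and Strong Kleene logic treat N differently under the binary connectives.

N; true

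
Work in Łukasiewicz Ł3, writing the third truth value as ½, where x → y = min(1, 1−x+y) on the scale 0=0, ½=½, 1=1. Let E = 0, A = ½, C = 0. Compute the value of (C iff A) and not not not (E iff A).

C iff A = 0 iff ½ = ½
E iff A = 0 iff ½ = ½
not (E iff A) = not ½ = ½
not not (E iff A) = not ½ = ½
not not not (E iff A) = not ½ = ½
(C iff A) and not not not (E iff A) = ½ and ½ = ½

½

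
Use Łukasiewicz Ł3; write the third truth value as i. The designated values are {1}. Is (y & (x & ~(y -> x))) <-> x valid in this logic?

No

Countermodel: y=1, x=1 gives 0, which is not designated.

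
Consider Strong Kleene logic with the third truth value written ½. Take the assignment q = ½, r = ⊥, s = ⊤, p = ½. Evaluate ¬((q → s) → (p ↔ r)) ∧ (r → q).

½

q → s = ½ → ⊤ = ⊤
p ↔ r = ½ ↔ ⊥ = ½
(q → s) → (p ↔ r) = ⊤ → ½ = ½
¬((q → s) → (p ↔ r)) = ¬½ = ½
r → q = ⊥ → ½ = ⊤
¬((q → s) → (p ↔ r)) ∧ (r → q) = ½ ∧ ⊤ = ½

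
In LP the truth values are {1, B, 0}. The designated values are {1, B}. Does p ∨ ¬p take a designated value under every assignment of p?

Every assignment of p over {1, B, 0} gives a value in {1, B}.
In particular, with p=B: p ∨ ¬p = B.

Yes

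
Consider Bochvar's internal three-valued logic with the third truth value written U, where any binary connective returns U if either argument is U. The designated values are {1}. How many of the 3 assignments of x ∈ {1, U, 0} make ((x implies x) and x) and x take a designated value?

1

x=1: 1 ✓
x=U: U ·
x=0: 0 ·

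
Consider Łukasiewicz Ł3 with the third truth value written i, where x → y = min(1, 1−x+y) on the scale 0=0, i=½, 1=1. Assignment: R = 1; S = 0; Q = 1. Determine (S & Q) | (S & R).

S & Q = 0 & 1 = 0
S & R = 0 & 1 = 0
(S & Q) | (S & R) = 0 | 0 = 0

0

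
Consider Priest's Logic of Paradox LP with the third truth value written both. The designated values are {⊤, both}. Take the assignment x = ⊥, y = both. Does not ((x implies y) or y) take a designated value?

x implies y = ⊥ implies both = ⊤
(x implies y) or y = ⊤ or both = ⊤
not ((x implies y) or y) = not ⊤ = ⊥
⊥ ∉ {⊤, both}.

No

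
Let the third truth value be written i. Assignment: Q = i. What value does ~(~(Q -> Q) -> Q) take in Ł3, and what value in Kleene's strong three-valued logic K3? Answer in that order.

In Ł3: Q -> Q = i -> i = True  [min(1, 1−½+½)]
~(Q -> Q) = ~True = False
~(Q -> Q) -> Q = False -> i = True
~(~(Q -> Q) -> Q) = ~True = False
In Kleene's strong three-valued logic K3: Q -> Q = i -> i = i  [~i | i]
~(Q -> Q) = ~i = i
~(Q -> Q) -> Q = i -> i = i
~(~(Q -> Q) -> Q) = ~i = i
They differ because Ł3 and Kleene's strong three-valued logic K3 treat i differently under implication.

False; i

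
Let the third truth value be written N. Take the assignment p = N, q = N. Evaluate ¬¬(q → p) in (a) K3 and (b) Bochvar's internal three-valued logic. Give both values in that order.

In K3: q → p = N → N = N  [¬N ∨ N]
¬(q → p) = ¬N = N
¬¬(q → p) = ¬N = N
In Bochvar's internal three-valued logic: q → p = N → N = N  [any arg is the third value ⇒ result is the third value]
¬(q → p) = ¬N = N
¬¬(q → p) = ¬N = N

N; N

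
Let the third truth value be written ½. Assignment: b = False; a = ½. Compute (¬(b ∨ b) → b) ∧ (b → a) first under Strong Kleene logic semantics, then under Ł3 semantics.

In Strong Kleene logic: b ∨ b = False ∨ False = False
¬(b ∨ b) = ¬False = True
¬(b ∨ b) → b = True → False = False
b → a = False → ½ = True  [¬False ∨ ½]
(¬(b ∨ b) → b) ∧ (b → a) = False ∧ True = False
In Ł3: b ∨ b = False ∨ False = False
¬(b ∨ b) = ¬False = True
¬(b ∨ b) → b = True → False = False
b → a = False → ½ = True  [min(1, 1−0+½)]
(¬(b ∨ b) → b) ∧ (b → a) = False ∧ True = False

False; False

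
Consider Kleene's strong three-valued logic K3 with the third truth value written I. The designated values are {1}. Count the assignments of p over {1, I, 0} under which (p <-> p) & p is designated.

p=1: 1 ✓
p=I: I ·
p=0: 0 ·

1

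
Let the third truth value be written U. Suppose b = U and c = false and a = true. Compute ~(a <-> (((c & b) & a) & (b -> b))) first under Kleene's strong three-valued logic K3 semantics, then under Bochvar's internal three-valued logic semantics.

true; U

In Kleene's strong three-valued logic K3: c & b = false & U = false
(c & b) & a = false & true = false
b -> b = U -> U = U  [~U | U]
((c & b) & a) & (b -> b) = false & U = false
a <-> (((c & b) & a) & (b -> b)) = true <-> false = false
~(a <-> (((c & b) & a) & (b -> b))) = ~false = true
In Bochvar's internal three-valued logic: c & b = false & U = U
(c & b) & a = U & true = U
b -> b = U -> U = U
((c & b) & a) & (b -> b) = U & U = U
a <-> (((c & b) & a) & (b -> b)) = true <-> U = U
~(a <-> (((c & b) & a) & (b -> b))) = ~U = U
They differ because Kleene's strong three-valued logic K3 and Bochvar's internal three-valued logic treat U differently under the binary connectives.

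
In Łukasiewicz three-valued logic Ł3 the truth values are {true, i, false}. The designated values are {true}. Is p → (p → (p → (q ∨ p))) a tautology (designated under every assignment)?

Yes

Every assignment of p, q over {true, i, false} gives a value in {true}.
In particular, with p=i, q=i: p → (p → (p → (q ∨ p))) = true.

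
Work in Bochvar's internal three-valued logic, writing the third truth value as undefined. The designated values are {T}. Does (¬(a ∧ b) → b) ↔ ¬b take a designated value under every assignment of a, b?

No

Countermodel: a=T, b=T gives F, which is not designated.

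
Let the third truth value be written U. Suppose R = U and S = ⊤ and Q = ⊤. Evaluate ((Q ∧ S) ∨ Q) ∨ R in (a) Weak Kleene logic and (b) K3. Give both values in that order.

U; ⊤

In Weak Kleene logic: Q ∧ S = ⊤ ∧ ⊤ = ⊤
(Q ∧ S) ∨ Q = ⊤ ∨ ⊤ = ⊤
((Q ∧ S) ∨ Q) ∨ R = ⊤ ∨ U = U
In K3: Q ∧ S = ⊤ ∧ ⊤ = ⊤
(Q ∧ S) ∨ Q = ⊤ ∨ ⊤ = ⊤
((Q ∧ S) ∨ Q) ∨ R = ⊤ ∨ U = ⊤
They differ because Weak Kleene logic and K3 treat U differently under the binary connectives.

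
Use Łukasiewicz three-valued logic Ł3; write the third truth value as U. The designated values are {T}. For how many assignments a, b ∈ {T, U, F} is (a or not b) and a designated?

Designated under: (a=T, b=T); (a=T, b=U); (a=T, b=F).

3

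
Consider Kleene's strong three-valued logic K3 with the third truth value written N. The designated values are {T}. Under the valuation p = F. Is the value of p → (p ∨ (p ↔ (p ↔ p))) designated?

Yes

p ↔ p = F ↔ F = T
p ↔ (p ↔ p) = F ↔ T = F
p ∨ (p ↔ (p ↔ p)) = F ∨ F = F
p → (p ∨ (p ↔ (p ↔ p))) = F → F = T
T ∈ {T}.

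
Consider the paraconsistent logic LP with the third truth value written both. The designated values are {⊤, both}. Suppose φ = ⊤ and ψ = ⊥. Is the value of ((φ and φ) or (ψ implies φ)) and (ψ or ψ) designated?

No

φ and φ = ⊤ and ⊤ = ⊤
ψ implies φ = ⊥ implies ⊤ = ⊤
(φ and φ) or (ψ implies φ) = ⊤ or ⊤ = ⊤
ψ or ψ = ⊥ or ⊥ = ⊥
((φ and φ) or (ψ implies φ)) and (ψ or ψ) = ⊤ and ⊥ = ⊥
⊥ ∉ {⊤, both}.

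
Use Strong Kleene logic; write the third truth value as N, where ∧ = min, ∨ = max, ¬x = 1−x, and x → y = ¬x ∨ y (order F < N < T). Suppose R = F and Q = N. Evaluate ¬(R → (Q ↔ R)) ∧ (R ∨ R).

F

Q ↔ R = N ↔ F = N
R → (Q ↔ R) = F → N = T  [¬F ∨ N]
¬(R → (Q ↔ R)) = ¬T = F
R ∨ R = F ∨ F = F
¬(R → (Q ↔ R)) ∧ (R ∨ R) = F ∧ F = F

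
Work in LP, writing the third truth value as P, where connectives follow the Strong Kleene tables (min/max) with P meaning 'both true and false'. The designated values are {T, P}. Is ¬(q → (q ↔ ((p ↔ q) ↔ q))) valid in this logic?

No

Countermodel: q=T, p=T gives F, which is not designated.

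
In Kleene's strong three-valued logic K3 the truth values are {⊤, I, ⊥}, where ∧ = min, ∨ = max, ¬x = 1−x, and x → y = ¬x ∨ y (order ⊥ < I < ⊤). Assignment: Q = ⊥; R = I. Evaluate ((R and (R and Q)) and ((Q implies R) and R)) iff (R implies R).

I

R and Q = I and ⊥ = ⊥
R and (R and Q) = I and ⊥ = ⊥
Q implies R = ⊥ implies I = ⊤  [not ⊥ or I]
(Q implies R) and R = ⊤ and I = I
(R and (R and Q)) and ((Q implies R) and R) = ⊥ and I = ⊥
R implies R = I implies I = I
((R and (R and Q)) and ((Q implies R) and R)) iff (R implies R) = ⊥ iff I = I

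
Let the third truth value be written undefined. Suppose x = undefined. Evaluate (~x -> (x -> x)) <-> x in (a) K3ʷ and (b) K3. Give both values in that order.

In K3ʷ: ~x = ~undefined = undefined
x -> x = undefined -> undefined = undefined  [any arg is the third value ⇒ result is the third value]
~x -> (x -> x) = undefined -> undefined = undefined
(~x -> (x -> x)) <-> x = undefined <-> undefined = undefined
In K3: ~x = ~undefined = undefined
x -> x = undefined -> undefined = undefined
~x -> (x -> x) = undefined -> undefined = undefined
(~x -> (x -> x)) <-> x = undefined <-> undefined = undefined

undefined; undefined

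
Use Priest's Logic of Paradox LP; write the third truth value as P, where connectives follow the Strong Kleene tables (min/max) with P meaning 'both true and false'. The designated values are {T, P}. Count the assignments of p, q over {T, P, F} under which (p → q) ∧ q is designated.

6

Of the 9 assignments, 6 give a value in {T, P}.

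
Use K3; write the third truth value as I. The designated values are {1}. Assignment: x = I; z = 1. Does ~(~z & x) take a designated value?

~z = ~1 = 0
~z & x = 0 & I = 0
~(~z & x) = ~0 = 1
1 ∈ {1}.

Yes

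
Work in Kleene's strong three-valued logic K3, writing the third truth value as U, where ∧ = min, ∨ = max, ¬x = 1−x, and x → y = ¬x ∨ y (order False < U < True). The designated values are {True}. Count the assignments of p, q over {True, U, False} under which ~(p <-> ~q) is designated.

2

Designated under: (p=True, q=True); (p=False, q=False).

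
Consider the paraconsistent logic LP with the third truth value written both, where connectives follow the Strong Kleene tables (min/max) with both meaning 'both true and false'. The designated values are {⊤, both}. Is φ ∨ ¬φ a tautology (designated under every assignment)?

Yes

Every assignment of φ over {⊤, both, ⊥} gives a value in {⊤, both}.
In particular, with φ=both: φ ∨ ¬φ = both.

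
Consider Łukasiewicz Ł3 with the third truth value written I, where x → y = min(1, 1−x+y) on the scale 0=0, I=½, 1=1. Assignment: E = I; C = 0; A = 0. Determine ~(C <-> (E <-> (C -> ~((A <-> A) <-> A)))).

I

A <-> A = 0 <-> 0 = 1
(A <-> A) <-> A = 1 <-> 0 = 0
~((A <-> A) <-> A) = ~0 = 1
C -> ~((A <-> A) <-> A) = 0 -> 1 = 1
E <-> (C -> ~((A <-> A) <-> A)) = I <-> 1 = I  [1 − |½−1|]
C <-> (E <-> (C -> ~((A <-> A) <-> A))) = 0 <-> I = I
~(C <-> (E <-> (C -> ~((A <-> A) <-> A)))) = ~I = I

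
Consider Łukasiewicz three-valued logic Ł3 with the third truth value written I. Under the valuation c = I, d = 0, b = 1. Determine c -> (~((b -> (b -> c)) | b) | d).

b -> c = 1 -> I = I  [min(1, 1−1+½)]
b -> (b -> c) = 1 -> I = I
(b -> (b -> c)) | b = I | 1 = 1
~((b -> (b -> c)) | b) = ~1 = 0
~((b -> (b -> c)) | b) | d = 0 | 0 = 0
c -> (~((b -> (b -> c)) | b) | d) = I -> 0 = I

I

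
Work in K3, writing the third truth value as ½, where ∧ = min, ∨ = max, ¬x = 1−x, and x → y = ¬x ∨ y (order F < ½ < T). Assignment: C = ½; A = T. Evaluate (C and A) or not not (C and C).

C and A = ½ and T = ½
C and C = ½ and ½ = ½
not (C and C) = not ½ = ½
not not (C and C) = not ½ = ½
(C and A) or not not (C and C) = ½ or ½ = ½

½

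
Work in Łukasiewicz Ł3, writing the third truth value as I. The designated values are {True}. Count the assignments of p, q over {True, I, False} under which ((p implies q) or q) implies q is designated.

Of the 9 assignments, 5 give a value in {True}.

5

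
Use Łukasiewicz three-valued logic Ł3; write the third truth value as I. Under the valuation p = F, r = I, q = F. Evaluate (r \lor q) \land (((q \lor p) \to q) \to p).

F

r \lor q = I \lor F = I
q \lor p = F \lor F = F
(q \lor p) \to q = F \to F = T
((q \lor p) \to q) \to p = T \to F = F
(r \lor q) \land (((q \lor p) \to q) \to p) = I \land F = F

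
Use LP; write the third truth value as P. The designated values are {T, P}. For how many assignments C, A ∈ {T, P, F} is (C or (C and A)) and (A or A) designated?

4

Designated under: (C=T, A=T); (C=T, A=P); (C=P, A=T); (C=P, A=P).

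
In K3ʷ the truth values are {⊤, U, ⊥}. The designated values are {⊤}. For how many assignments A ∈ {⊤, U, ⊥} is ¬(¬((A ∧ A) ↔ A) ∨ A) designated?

1

A=⊤: ⊥ ·
A=U: U ·
A=⊥: ⊤ ✓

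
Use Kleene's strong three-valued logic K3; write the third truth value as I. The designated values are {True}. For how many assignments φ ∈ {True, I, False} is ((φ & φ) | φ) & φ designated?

φ=True: True ✓
φ=I: I ·
φ=False: False ·

1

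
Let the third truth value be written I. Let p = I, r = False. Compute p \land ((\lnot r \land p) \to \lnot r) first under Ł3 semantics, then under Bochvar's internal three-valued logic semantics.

I; I

In Ł3: \lnot r = \lnot False = True
\lnot r \land p = True \land I = I
\lnot r = \lnot False = True
(\lnot r \land p) \to \lnot r = I \to True = True  [min(1, 1−½+1)]
p \land ((\lnot r \land p) \to \lnot r) = I \land True = I
In Bochvar's internal three-valued logic: \lnot r = \lnot False = True
\lnot r \land p = True \land I = I
\lnot r = \lnot False = True
(\lnot r \land p) \to \lnot r = I \to True = I  [any arg is the third value ⇒ result is the third value]
p \land ((\lnot r \land p) \to \lnot r) = I \land I = I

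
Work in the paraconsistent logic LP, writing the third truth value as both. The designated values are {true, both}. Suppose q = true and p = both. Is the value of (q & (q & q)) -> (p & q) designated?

q & q = true & true = true
q & (q & q) = true & true = true
p & q = both & true = both
(q & (q & q)) -> (p & q) = true -> both = both  [~true | both]
both ∈ {true, both}.

Yes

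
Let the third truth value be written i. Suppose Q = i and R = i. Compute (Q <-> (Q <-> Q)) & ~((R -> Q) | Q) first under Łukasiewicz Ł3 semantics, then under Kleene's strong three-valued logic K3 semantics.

0; i

In Łukasiewicz Ł3: Q <-> Q = i <-> i = 1  [1 − |½−½|]
Q <-> (Q <-> Q) = i <-> 1 = i
R -> Q = i -> i = 1
(R -> Q) | Q = 1 | i = 1
~((R -> Q) | Q) = ~1 = 0
(Q <-> (Q <-> Q)) & ~((R -> Q) | Q) = i & 0 = 0
In Kleene's strong three-valued logic K3: Q <-> Q = i <-> i = i
Q <-> (Q <-> Q) = i <-> i = i
R -> Q = i -> i = i  [~i | i]
(R -> Q) | Q = i | i = i
~((R -> Q) | Q) = ~i = i
(Q <-> (Q <-> Q)) & ~((R -> Q) | Q) = i & i = i
They differ because Łukasiewicz Ł3 and Kleene's strong three-valued logic K3 treat i differently under implication.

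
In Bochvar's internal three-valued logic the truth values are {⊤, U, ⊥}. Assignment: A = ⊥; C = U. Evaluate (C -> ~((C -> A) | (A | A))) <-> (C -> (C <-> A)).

C -> A = U -> ⊥ = U  [any arg is the third value ⇒ result is the third value]
A | A = ⊥ | ⊥ = ⊥
(C -> A) | (A | A) = U | ⊥ = U
~((C -> A) | (A | A)) = ~U = U
C -> ~((C -> A) | (A | A)) = U -> U = U
C <-> A = U <-> ⊥ = U
C -> (C <-> A) = U -> U = U
(C -> ~((C -> A) | (A | A))) <-> (C -> (C <-> A)) = U <-> U = U

U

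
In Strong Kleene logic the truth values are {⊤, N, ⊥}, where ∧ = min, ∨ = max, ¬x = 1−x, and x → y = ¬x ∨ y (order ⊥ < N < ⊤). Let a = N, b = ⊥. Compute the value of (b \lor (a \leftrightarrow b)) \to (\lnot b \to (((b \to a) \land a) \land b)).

N

a \leftrightarrow b = N \leftrightarrow ⊥ = N
b \lor (a \leftrightarrow b) = ⊥ \lor N = N
\lnot b = \lnot ⊥ = ⊤
b \to a = ⊥ \to N = ⊤  [\lnot ⊥ \lor N]
(b \to a) \land a = ⊤ \land N = N
((b \to a) \land a) \land b = N \land ⊥ = ⊥
\lnot b \to (((b \to a) \land a) \land b) = ⊤ \to ⊥ = ⊥
(b \lor (a \leftrightarrow b)) \to (\lnot b \to (((b \to a) \land a) \land b)) = N \to ⊥ = N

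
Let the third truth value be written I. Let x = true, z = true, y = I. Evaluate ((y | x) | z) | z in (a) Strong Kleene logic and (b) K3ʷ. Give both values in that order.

In Strong Kleene logic: y | x = I | true = true
(y | x) | z = true | true = true
((y | x) | z) | z = true | true = true
In K3ʷ: y | x = I | true = I
(y | x) | z = I | true = I
((y | x) | z) | z = I | true = I
They differ because Strong Kleene logic and K3ʷ treat I differently under the binary connectives.

true; I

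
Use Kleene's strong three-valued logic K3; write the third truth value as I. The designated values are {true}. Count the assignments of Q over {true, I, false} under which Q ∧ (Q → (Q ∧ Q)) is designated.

1

Q=true: true ✓
Q=I: I ·
Q=false: false ·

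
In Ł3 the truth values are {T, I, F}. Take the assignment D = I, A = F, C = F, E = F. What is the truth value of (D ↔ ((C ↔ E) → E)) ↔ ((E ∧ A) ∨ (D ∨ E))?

C ↔ E = F ↔ F = T
(C ↔ E) → E = T → F = F
D ↔ ((C ↔ E) → E) = I ↔ F = I
E ∧ A = F ∧ F = F
D ∨ E = I ∨ F = I
(E ∧ A) ∨ (D ∨ E) = F ∨ I = I
(D ↔ ((C ↔ E) → E)) ↔ ((E ∧ A) ∨ (D ∨ E)) = I ↔ I = T

T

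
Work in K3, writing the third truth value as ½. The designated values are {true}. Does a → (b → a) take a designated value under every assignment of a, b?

Countermodel: a=½, b=true gives ½, which is not designated.

No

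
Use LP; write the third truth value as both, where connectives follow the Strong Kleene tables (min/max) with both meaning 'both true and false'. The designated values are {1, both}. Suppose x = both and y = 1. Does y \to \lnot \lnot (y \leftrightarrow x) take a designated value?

y \leftrightarrow x = 1 \leftrightarrow both = both
\lnot (y \leftrightarrow x) = \lnot both = both
\lnot \lnot (y \leftrightarrow x) = \lnot both = both
y \to \lnot \lnot (y \leftrightarrow x) = 1 \to both = both  [\lnot 1 \lor both]
both ∈ {1, both}.

Yes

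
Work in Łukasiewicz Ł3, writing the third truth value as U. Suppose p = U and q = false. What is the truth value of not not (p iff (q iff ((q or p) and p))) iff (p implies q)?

q or p = false or U = U
(q or p) and p = U and U = U
q iff ((q or p) and p) = false iff U = U  [1 − |0−½|]
p iff (q iff ((q or p) and p)) = U iff U = true
not (p iff (q iff ((q or p) and p))) = not true = false
not not (p iff (q iff ((q or p) and p))) = not false = true
p implies q = U implies false = U
not not (p iff (q iff ((q or p) and p))) iff (p implies q) = true iff U = U

U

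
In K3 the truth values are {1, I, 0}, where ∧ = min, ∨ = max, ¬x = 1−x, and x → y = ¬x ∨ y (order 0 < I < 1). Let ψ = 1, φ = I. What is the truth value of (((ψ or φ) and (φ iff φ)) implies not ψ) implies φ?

I

ψ or φ = 1 or I = 1
φ iff φ = I iff I = I
(ψ or φ) and (φ iff φ) = 1 and I = I
not ψ = not 1 = 0
((ψ or φ) and (φ iff φ)) implies not ψ = I implies 0 = I  [not I or 0]
(((ψ or φ) and (φ iff φ)) implies not ψ) implies φ = I implies I = I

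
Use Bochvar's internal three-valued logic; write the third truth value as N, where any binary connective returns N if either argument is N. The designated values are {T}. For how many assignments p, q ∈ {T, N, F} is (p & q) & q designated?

Designated under: (p=T, q=T).

1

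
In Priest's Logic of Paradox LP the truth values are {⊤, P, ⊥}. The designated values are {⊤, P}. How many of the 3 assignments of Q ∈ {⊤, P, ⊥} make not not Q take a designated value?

2

Q=⊤: ⊤ ✓
Q=P: P ✓
Q=⊥: ⊥ ·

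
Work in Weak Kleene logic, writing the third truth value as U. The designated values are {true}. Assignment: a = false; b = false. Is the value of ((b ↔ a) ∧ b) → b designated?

b ↔ a = false ↔ false = true
(b ↔ a) ∧ b = true ∧ false = false
((b ↔ a) ∧ b) → b = false → false = true
true ∈ {true}.

Yes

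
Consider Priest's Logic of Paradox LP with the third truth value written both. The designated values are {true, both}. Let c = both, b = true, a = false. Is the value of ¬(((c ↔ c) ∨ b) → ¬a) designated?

No

c ↔ c = both ↔ both = both
(c ↔ c) ∨ b = both ∨ true = true
¬a = ¬false = true
((c ↔ c) ∨ b) → ¬a = true → true = true
¬(((c ↔ c) ∨ b) → ¬a) = ¬true = false
false ∉ {true, both}.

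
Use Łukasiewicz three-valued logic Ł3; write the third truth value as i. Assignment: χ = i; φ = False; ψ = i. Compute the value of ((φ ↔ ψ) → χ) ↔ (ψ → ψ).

True

φ ↔ ψ = False ↔ i = i
(φ ↔ ψ) → χ = i → i = True
ψ → ψ = i → i = True
((φ ↔ ψ) → χ) ↔ (ψ → ψ) = True ↔ True = True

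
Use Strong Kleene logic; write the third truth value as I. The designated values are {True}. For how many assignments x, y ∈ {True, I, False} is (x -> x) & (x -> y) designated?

Designated under: (x=True, y=True); (x=False, y=True); (x=False, y=I); (x=False, y=False).

4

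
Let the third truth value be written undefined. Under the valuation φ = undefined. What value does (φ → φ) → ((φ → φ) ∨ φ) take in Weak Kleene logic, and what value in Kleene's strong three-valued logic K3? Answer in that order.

undefined; undefined

In Weak Kleene logic: φ → φ = undefined → undefined = undefined  [any arg is the third value ⇒ result is the third value]
φ → φ = undefined → undefined = undefined
(φ → φ) ∨ φ = undefined ∨ undefined = undefined
(φ → φ) → ((φ → φ) ∨ φ) = undefined → undefined = undefined
In Kleene's strong three-valued logic K3: φ → φ = undefined → undefined = undefined  [¬undefined ∨ undefined]
φ → φ = undefined → undefined = undefined
(φ → φ) ∨ φ = undefined ∨ undefined = undefined
(φ → φ) → ((φ → φ) ∨ φ) = undefined → undefined = undefined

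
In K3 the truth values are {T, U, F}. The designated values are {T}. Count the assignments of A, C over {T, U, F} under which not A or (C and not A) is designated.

Designated under: (A=F, C=T); (A=F, C=U); (A=F, C=F).

3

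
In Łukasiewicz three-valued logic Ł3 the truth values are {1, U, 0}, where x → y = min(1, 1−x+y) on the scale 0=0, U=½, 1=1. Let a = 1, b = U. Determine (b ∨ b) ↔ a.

b ∨ b = U ∨ U = U
(b ∨ b) ↔ a = U ↔ 1 = U  [1 − |½−1|]

U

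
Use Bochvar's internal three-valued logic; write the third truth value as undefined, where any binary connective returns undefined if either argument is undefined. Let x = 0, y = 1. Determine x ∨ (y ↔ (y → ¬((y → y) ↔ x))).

1

y → y = 1 → 1 = 1
(y → y) ↔ x = 1 ↔ 0 = 0
¬((y → y) ↔ x) = ¬0 = 1
y → ¬((y → y) ↔ x) = 1 → 1 = 1
y ↔ (y → ¬((y → y) ↔ x)) = 1 ↔ 1 = 1
x ∨ (y ↔ (y → ¬((y → y) ↔ x))) = 0 ∨ 1 = 1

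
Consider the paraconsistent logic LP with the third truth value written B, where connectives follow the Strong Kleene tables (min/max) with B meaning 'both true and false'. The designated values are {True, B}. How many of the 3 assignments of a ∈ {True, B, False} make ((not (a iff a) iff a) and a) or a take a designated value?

2

a=True: True ✓
a=B: B ✓
a=False: False ·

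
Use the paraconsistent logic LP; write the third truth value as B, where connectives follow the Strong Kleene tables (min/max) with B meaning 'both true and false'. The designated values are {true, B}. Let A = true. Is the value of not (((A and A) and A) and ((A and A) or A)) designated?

No

A and A = true and true = true
(A and A) and A = true and true = true
A and A = true and true = true
(A and A) or A = true or true = true
((A and A) and A) and ((A and A) or A) = true and true = true
not (((A and A) and A) and ((A and A) or A)) = not true = false
false ∉ {true, B}.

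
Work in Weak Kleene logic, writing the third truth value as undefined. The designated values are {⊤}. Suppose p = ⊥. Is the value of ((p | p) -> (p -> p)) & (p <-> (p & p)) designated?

p | p = ⊥ | ⊥ = ⊥
p -> p = ⊥ -> ⊥ = ⊤
(p | p) -> (p -> p) = ⊥ -> ⊤ = ⊤
p & p = ⊥ & ⊥ = ⊥
p <-> (p & p) = ⊥ <-> ⊥ = ⊤
((p | p) -> (p -> p)) & (p <-> (p & p)) = ⊤ & ⊤ = ⊤
⊤ ∈ {⊤}.

Yes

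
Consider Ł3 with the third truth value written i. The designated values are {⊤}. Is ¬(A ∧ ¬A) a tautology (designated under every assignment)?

Countermodel: A=i gives i, which is not designated.

No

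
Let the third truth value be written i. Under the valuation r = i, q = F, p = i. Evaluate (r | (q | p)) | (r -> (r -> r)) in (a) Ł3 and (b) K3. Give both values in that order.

In Ł3: q | p = F | i = i
r | (q | p) = i | i = i
r -> r = i -> i = T
r -> (r -> r) = i -> T = T
(r | (q | p)) | (r -> (r -> r)) = i | T = T
In K3: q | p = F | i = i
r | (q | p) = i | i = i
r -> r = i -> i = i  [~i | i]
r -> (r -> r) = i -> i = i
(r | (q | p)) | (r -> (r -> r)) = i | i = i
They differ because Ł3 and K3 treat i differently under implication.

T; i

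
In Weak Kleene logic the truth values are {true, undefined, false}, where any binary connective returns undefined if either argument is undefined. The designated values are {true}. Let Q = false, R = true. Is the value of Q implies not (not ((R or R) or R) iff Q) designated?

Yes

R or R = true or true = true
(R or R) or R = true or true = true
not ((R or R) or R) = not true = false
not ((R or R) or R) iff Q = false iff false = true
not (not ((R or R) or R) iff Q) = not true = false
Q implies not (not ((R or R) or R) iff Q) = false implies false = true
true ∈ {true}.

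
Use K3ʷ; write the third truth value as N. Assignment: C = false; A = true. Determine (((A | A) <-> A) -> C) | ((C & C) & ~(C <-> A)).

false

A | A = true | true = true
(A | A) <-> A = true <-> true = true
((A | A) <-> A) -> C = true -> false = false
C & C = false & false = false
C <-> A = false <-> true = false
~(C <-> A) = ~false = true
(C & C) & ~(C <-> A) = false & true = false
(((A | A) <-> A) -> C) | ((C & C) & ~(C <-> A)) = false | false = false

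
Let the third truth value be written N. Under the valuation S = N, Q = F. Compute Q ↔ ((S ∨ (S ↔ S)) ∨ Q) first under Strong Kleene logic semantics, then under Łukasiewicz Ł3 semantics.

In Strong Kleene logic: S ↔ S = N ↔ N = N
S ∨ (S ↔ S) = N ∨ N = N
(S ∨ (S ↔ S)) ∨ Q = N ∨ F = N
Q ↔ ((S ∨ (S ↔ S)) ∨ Q) = F ↔ N = N
In Łukasiewicz Ł3: S ↔ S = N ↔ N = T  [1 − |½−½|]
S ∨ (S ↔ S) = N ∨ T = T
(S ∨ (S ↔ S)) ∨ Q = T ∨ F = T
Q ↔ ((S ∨ (S ↔ S)) ∨ Q) = F ↔ T = F
They differ because Strong Kleene logic and Łukasiewicz Ł3 treat N differently under implication.

N; F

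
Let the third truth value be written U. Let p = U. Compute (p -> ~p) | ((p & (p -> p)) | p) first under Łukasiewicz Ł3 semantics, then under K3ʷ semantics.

In Łukasiewicz Ł3: ~p = ~U = U
p -> ~p = U -> U = True
p -> p = U -> U = True
p & (p -> p) = U & True = U
(p & (p -> p)) | p = U | U = U
(p -> ~p) | ((p & (p -> p)) | p) = True | U = True
In K3ʷ: ~p = ~U = U
p -> ~p = U -> U = U
p -> p = U -> U = U
p & (p -> p) = U & U = U
(p & (p -> p)) | p = U | U = U
(p -> ~p) | ((p & (p -> p)) | p) = U | U = U
They differ because Łukasiewicz Ł3 and K3ʷ treat U differently under the binary connectives.

True; U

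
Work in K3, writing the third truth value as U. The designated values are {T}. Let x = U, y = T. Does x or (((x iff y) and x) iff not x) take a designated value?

No

x iff y = U iff T = U
(x iff y) and x = U and U = U
not x = not U = U
((x iff y) and x) iff not x = U iff U = U
x or (((x iff y) and x) iff not x) = U or U = U
U ∉ {T}.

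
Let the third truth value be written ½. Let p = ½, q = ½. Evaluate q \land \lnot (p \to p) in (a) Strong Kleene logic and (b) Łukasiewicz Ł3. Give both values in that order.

In Strong Kleene logic: p \to p = ½ \to ½ = ½
\lnot (p \to p) = \lnot ½ = ½
q \land \lnot (p \to p) = ½ \land ½ = ½
In Łukasiewicz Ł3: p \to p = ½ \to ½ = True
\lnot (p \to p) = \lnot True = False
q \land \lnot (p \to p) = ½ \land False = False
They differ because Strong Kleene logic and Łukasiewicz Ł3 treat ½ differently under implication.

½; False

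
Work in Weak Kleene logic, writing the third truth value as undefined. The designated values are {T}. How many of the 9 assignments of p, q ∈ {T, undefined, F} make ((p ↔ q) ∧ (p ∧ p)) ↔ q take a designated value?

3

Designated under: (p=T, q=T); (p=T, q=F); (p=F, q=F).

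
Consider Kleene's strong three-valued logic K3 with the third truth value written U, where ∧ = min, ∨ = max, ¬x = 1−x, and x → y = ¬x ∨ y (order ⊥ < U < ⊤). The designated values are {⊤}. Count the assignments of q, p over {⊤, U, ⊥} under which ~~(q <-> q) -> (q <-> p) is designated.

Designated under: (q=⊤, p=⊤); (q=⊥, p=⊥).

2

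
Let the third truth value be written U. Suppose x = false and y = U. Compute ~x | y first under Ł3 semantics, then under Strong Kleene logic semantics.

true; true

In Ł3: ~x = ~false = true
~x | y = true | U = true
In Strong Kleene logic: ~x = ~false = true
~x | y = true | U = true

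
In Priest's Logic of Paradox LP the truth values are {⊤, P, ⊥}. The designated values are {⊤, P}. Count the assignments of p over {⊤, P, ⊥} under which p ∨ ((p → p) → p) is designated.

p=⊤: ⊤ ✓
p=P: P ✓
p=⊥: ⊥ ·

2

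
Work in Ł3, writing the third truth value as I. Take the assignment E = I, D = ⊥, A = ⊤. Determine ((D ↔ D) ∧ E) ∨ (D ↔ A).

I

D ↔ D = ⊥ ↔ ⊥ = ⊤
(D ↔ D) ∧ E = ⊤ ∧ I = I
D ↔ A = ⊥ ↔ ⊤ = ⊥
((D ↔ D) ∧ E) ∨ (D ↔ A) = I ∨ ⊥ = I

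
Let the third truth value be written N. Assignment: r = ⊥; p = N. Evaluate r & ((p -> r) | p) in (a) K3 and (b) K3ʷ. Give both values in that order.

In K3: p -> r = N -> ⊥ = N
(p -> r) | p = N | N = N
r & ((p -> r) | p) = ⊥ & N = ⊥
In K3ʷ: p -> r = N -> ⊥ = N
(p -> r) | p = N | N = N
r & ((p -> r) | p) = ⊥ & N = N
They differ because K3 and K3ʷ treat N differently under the binary connectives.

⊥; N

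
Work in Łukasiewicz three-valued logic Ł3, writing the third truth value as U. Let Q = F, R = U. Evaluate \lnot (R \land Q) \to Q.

F

R \land Q = U \land F = F
\lnot (R \land Q) = \lnot F = T
\lnot (R \land Q) \to Q = T \to F = F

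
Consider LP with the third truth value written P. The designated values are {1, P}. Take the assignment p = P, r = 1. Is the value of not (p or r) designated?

No

p or r = P or 1 = 1
not (p or r) = not 1 = 0
0 ∉ {1, P}.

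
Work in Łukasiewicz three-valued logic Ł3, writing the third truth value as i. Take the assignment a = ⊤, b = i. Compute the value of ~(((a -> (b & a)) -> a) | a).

b & a = i & ⊤ = i
a -> (b & a) = ⊤ -> i = i  [min(1, 1−1+½)]
(a -> (b & a)) -> a = i -> ⊤ = ⊤
((a -> (b & a)) -> a) | a = ⊤ | ⊤ = ⊤
~(((a -> (b & a)) -> a) | a) = ~⊤ = ⊥

⊥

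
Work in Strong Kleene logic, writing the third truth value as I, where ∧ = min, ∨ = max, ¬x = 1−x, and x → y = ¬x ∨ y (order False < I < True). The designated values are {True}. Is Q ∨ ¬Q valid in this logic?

No

Countermodel: Q=I gives I, which is not designated.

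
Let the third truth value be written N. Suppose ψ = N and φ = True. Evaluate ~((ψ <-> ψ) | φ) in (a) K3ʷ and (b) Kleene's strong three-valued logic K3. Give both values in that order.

In K3ʷ: ψ <-> ψ = N <-> N = N
(ψ <-> ψ) | φ = N | True = N
~((ψ <-> ψ) | φ) = ~N = N
In Kleene's strong three-valued logic K3: ψ <-> ψ = N <-> N = N
(ψ <-> ψ) | φ = N | True = True
~((ψ <-> ψ) | φ) = ~True = False
They differ because K3ʷ and Kleene's strong three-valued logic K3 treat N differently under the binary connectives.

N; False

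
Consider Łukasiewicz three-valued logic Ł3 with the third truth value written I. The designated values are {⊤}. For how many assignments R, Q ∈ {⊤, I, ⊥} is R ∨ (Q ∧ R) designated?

Designated under: (R=⊤, Q=⊤); (R=⊤, Q=I); (R=⊤, Q=⊥).

3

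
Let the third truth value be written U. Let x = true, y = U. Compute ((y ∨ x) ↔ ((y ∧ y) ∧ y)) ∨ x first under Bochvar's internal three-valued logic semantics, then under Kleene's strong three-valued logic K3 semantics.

In Bochvar's internal three-valued logic: y ∨ x = U ∨ true = U
y ∧ y = U ∧ U = U
(y ∧ y) ∧ y = U ∧ U = U
(y ∨ x) ↔ ((y ∧ y) ∧ y) = U ↔ U = U
((y ∨ x) ↔ ((y ∧ y) ∧ y)) ∨ x = U ∨ true = U
In Kleene's strong three-valued logic K3: y ∨ x = U ∨ true = true
y ∧ y = U ∧ U = U
(y ∧ y) ∧ y = U ∧ U = U
(y ∨ x) ↔ ((y ∧ y) ∧ y) = true ↔ U = U
((y ∨ x) ↔ ((y ∧ y) ∧ y)) ∨ x = U ∨ true = true
They differ because Bochvar's internal three-valued logic and Kleene's strong three-valued logic K3 treat U differently under the binary connectives.

U; true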